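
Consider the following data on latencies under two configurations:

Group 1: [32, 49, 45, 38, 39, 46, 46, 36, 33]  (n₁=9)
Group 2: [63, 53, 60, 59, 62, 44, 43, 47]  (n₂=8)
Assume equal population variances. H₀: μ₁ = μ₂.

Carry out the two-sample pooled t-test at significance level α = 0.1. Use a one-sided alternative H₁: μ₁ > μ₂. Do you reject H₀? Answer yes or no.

reject H₀: no

x̄₁=40.444, s₁=6.227, n₁=9
x̄₂=53.875, s₂=8.254, n₂=8
s_p² = [8·6.227² + 7·8.254²]/15 = 52.4731
SE = √(s_p²·(1/9+1/8)) = 3.5199
t = (40.444−53.875)/3.5199 = -3.8156
df = 15
p-value (one-sided, H₁ greater) = 0.99916
At α=0.1: p ≥ α → fail to reject H₀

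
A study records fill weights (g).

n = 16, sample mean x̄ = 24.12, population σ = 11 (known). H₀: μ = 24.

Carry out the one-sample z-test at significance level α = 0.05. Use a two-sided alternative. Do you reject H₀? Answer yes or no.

reject H₀: no

SE = σ/√n = 11/√16 = 2.7500
z = (x̄−μ₀)/SE = (24.12−24)/2.7500 = 0.0436
p-value (two-sided) = 0.96519
At α=0.05: p ≥ α → fail to reject H₀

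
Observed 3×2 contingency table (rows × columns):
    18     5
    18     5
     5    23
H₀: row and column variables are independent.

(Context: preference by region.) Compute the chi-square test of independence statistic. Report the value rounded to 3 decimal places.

test statistic = 25.703

Row totals [23, 23, 28], col totals [41, 33], n=74
χ² = (18−12.74)²/12.74 + (5−10.26)²/10.26 + (18−12.74)²/12.74 + (5−10.26)²/10.26 + (5−15.51)²/15.51 + (23−12.49)²/12.49 = 25.7026
df = 2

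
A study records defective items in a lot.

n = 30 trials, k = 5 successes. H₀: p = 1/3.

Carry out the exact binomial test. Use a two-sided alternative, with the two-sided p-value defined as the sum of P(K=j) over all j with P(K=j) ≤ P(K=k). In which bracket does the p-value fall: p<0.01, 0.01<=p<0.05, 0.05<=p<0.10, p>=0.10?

Exact binomial: n=30, k=5, p₀=1/3=0.3333
P(X=j) = C(n,j)·p₀^j·(1−p₀)^(n−j); p = Σ P(X=j) over j with P(X=j) ≤ P(X=5)
p-value (two-sided) = 0.05425
→ bracket: 0.05<=p<0.10

p-value bracket: 0.05<=p<0.10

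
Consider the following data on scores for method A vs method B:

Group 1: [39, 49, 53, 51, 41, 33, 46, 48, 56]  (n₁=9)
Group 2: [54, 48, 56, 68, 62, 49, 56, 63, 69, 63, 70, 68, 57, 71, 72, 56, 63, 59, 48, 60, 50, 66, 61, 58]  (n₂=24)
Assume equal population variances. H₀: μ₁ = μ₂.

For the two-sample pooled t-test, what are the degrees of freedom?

degrees of freedom = 31

df = n₁ + n₂ − 2 = 9 + 24 − 2 = 31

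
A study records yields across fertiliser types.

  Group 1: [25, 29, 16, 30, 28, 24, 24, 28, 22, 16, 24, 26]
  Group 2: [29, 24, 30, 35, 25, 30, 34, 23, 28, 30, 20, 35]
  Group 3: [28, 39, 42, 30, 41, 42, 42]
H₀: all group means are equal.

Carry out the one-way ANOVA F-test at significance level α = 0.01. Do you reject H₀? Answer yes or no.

reject H₀: yes

Group means [24.33, 28.58, 37.71], grand mean 29.000
SSB = Σnᵢ(x̄ᵢ−x̄)² = 794.988; SSW = ΣΣ(x−x̄ᵢ)² = 707.012
MSB = 794.988/2 = 397.4940; MSW = 707.012/28 = 25.2504
F = MSB/MSW = 15.7421
df = (2, 28)
p-value (upper-tail) = 0.00003
At α=0.01: p < α → reject H₀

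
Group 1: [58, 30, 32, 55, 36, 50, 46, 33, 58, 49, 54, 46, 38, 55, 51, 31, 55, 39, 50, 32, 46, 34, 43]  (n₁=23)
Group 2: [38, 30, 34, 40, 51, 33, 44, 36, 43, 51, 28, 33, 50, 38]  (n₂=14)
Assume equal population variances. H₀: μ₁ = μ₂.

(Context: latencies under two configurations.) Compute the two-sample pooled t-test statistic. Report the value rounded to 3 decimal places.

test statistic = 1.717

x̄₁=44.391, s₁=9.557, n₁=23
x̄₂=39.214, s₂=7.648, n₂=14
s_p² = [22·9.557² + 13·7.648²]/35 = 79.1382
SE = √(s_p²·(1/23+1/14)) = 3.0155
t = (44.391−39.214)/3.0155 = 1.7168
df = 35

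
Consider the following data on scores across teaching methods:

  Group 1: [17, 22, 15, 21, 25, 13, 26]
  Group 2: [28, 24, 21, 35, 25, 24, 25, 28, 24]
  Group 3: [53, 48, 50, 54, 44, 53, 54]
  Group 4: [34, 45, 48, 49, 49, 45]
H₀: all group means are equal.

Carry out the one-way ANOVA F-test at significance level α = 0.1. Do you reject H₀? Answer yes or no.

reject H₀: yes

Group means [19.86, 26.00, 50.86, 45.00], grand mean 34.448
SSB = Σnᵢ(x̄ᵢ−x̄)² = 4685.458; SSW = ΣΣ(x−x̄ᵢ)² = 523.714
MSB = 4685.458/3 = 1561.8194; MSW = 523.714/25 = 20.9486
F = MSB/MSW = 74.5549
df = (3, 25)
p-value (upper-tail) = 0.00000
At α=0.1: p < α → reject H₀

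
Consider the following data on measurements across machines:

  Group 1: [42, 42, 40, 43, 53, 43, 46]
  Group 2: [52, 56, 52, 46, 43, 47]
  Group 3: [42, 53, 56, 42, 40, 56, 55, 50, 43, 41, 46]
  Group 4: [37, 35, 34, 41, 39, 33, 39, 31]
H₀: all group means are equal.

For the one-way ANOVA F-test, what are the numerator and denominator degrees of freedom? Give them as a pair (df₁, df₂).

k = 4 groups, N = 32 total
df = (k−1, N−k) = (4−1, 32−4) = (3, 28)

degrees of freedom = [3, 28]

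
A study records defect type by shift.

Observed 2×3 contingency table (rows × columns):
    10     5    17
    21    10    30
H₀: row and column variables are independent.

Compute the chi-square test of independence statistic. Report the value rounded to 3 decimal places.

Row totals [32, 61], col totals [31, 15, 47], n=93
χ² = (10−10.67)²/10.67 + (5−5.16)²/5.16 + (17−16.17)²/16.17 + (21−20.33)²/20.33 + (10−9.84)²/9.84 + (30−30.83)²/30.83 = 0.1358
df = 2

test statistic = 0.136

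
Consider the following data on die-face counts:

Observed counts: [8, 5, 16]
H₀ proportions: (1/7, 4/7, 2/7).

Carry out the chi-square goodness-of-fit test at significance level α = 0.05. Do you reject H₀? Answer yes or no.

n = 29; E_i = n·p_i = [4.14, 16.57, 8.29]
χ² = (8−4.14)²/4.14 + (5−16.57)²/16.57 + (16−8.29)²/8.29 = 18.8534
df = 2
p-value (upper-tail) = 0.00008
At α=0.05: p < α → reject H₀

reject H₀: yes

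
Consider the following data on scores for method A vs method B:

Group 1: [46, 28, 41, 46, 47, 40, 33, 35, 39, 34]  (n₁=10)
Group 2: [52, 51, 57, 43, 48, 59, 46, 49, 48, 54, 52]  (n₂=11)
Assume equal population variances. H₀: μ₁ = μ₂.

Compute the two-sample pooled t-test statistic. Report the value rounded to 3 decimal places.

x̄₁=38.900, s₁=6.367, n₁=10
x̄₂=50.818, s₂=4.708, n₂=11
s_p² = [9·6.367² + 10·4.708²]/19 = 30.8703
SE = √(s_p²·(1/10+1/11)) = 2.4276
t = (38.900−50.818)/2.4276 = -4.9094
df = 19

test statistic = -4.909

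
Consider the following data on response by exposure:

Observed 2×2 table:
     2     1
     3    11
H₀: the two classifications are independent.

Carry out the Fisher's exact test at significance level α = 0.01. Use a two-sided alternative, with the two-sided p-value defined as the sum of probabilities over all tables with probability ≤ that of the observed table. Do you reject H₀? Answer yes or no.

Margins: r₁=3, r₂=14, c₁=5, c₂=12, n=17
p_obs = C(3,2)·C(14,3)/C(17,5); sum pmf over tables with pmf ≤ p_obs
p-value (two-sided) = 0.19118
At α=0.01: p ≥ α → fail to reject H₀

reject H₀: no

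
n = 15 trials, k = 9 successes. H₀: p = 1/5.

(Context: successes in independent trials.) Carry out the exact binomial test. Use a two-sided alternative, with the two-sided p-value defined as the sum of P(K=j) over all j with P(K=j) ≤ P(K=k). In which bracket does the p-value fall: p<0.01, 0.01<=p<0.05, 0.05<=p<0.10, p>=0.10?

Exact binomial: n=15, k=9, p₀=1/5=0.2000
P(X=j) = C(n,j)·p₀^j·(1−p₀)^(n−j); p = Σ P(X=j) over j with P(X=j) ≤ P(X=9)
p-value (two-sided) = 0.00078
→ bracket: p<0.01

p-value bracket: p<0.01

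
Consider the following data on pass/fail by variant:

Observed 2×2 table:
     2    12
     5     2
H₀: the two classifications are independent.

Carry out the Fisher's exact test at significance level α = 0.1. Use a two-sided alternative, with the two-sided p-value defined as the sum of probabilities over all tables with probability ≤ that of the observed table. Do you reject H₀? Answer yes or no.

Margins: r₁=14, r₂=7, c₁=7, c₂=14, n=21
p_obs = C(14,2)·C(7,5)/C(21,7); sum pmf over tables with pmf ≤ p_obs
p-value (two-sided) = 0.01729
At α=0.1: p < α → reject H₀

reject H₀: yes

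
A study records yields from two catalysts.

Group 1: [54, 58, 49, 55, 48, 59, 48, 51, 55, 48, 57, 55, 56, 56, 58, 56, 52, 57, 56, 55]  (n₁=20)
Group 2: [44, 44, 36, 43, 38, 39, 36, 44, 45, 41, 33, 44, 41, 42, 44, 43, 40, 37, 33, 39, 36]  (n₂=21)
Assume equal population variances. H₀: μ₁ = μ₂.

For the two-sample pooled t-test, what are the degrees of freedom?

degrees of freedom = 39

df = n₁ + n₂ − 2 = 20 + 21 − 2 = 39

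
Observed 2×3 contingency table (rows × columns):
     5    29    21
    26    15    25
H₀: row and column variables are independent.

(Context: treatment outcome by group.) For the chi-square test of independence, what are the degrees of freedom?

degrees of freedom = 2

df = (r−1)(c−1) = (2−1)·(3−1) = 2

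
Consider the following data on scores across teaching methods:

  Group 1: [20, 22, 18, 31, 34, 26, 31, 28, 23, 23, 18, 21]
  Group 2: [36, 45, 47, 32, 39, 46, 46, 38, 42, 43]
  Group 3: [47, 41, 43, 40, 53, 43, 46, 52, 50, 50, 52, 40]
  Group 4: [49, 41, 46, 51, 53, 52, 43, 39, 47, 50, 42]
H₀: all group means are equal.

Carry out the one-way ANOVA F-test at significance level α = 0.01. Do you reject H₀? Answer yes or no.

reject H₀: yes

Group means [24.58, 41.40, 46.42, 46.64], grand mean 39.533
SSB = Σnᵢ(x̄ᵢ−x̄)² = 3840.421; SSW = ΣΣ(x−x̄ᵢ)² = 1038.779
MSB = 3840.421/3 = 1280.1404; MSW = 1038.779/41 = 25.3361
F = MSB/MSW = 50.5264
df = (3, 41)
p-value (upper-tail) = 0.00000
At α=0.01: p < α → reject H₀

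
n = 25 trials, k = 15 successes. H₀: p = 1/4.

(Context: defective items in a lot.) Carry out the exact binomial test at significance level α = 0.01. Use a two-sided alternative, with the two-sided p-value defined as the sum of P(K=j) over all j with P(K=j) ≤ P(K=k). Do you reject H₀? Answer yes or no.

reject H₀: yes

Exact binomial: n=25, k=15, p₀=1/4=0.2500
P(X=j) = C(n,j)·p₀^j·(1−p₀)^(n−j); p = Σ P(X=j) over j with P(X=j) ≤ P(X=15)
p-value (two-sided) = 0.00021
At α=0.01: p < α → reject H₀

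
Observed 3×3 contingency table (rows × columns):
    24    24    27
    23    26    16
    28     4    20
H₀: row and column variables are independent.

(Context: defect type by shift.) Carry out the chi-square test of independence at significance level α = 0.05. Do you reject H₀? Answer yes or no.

Row totals [75, 65, 52], col totals [75, 54, 63], n=192
χ² = (24−29.30)²/29.30 + (24−21.09)²/21.09 + (27−24.61)²/24.61 + (23−25.39)²/25.39 + (26−18.28)²/18.28 + (16−21.33)²/21.33 + (28−20.31)²/20.31 + (4−14.62)²/14.62 + (20−17.06)²/17.06 = 17.5397
df = 4
p-value (upper-tail) = 0.00152
At α=0.05: p < α → reject H₀

reject H₀: yes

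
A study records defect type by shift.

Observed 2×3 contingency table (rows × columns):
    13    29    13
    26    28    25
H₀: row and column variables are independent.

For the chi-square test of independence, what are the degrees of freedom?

degrees of freedom = 2

df = (r−1)(c−1) = (2−1)·(3−1) = 2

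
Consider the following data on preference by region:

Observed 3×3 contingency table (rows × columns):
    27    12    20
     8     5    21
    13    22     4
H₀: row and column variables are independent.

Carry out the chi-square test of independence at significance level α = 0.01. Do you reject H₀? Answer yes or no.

reject H₀: yes

Row totals [59, 34, 39], col totals [48, 39, 45], n=132
χ² = (27−21.45)²/21.45 + (12−17.43)²/17.43 + (20−20.11)²/20.11 + (8−12.36)²/12.36 + (5−10.05)²/10.05 + (21−11.59)²/11.59 + (13−14.18)²/14.18 + (22−11.52)²/11.52 + (4−13.30)²/13.30 = 30.9628
df = 4
p-value (upper-tail) = 0.00000
At α=0.01: p < α → reject H₀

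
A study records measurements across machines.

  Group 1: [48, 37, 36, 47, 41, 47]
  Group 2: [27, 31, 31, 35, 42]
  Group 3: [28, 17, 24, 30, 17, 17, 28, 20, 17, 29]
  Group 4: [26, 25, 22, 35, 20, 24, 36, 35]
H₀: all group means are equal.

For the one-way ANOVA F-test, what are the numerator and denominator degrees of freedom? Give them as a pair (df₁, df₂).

degrees of freedom = [3, 25]

k = 4 groups, N = 29 total
df = (k−1, N−k) = (4−1, 29−4) = (3, 25)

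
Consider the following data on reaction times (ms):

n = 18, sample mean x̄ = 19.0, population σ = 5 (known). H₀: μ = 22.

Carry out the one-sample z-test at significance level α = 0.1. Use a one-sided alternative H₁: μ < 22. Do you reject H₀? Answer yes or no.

SE = σ/√n = 5/√18 = 1.1785
z = (x̄−μ₀)/SE = (19.0−22)/1.1785 = -2.5456
p-value (one-sided, H₁ less) = 0.00545
At α=0.1: p < α → reject H₀

reject H₀: yes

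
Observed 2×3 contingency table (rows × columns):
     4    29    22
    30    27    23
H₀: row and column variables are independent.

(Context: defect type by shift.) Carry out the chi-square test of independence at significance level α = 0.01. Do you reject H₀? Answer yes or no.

Row totals [55, 80], col totals [34, 56, 45], n=135
χ² = (4−13.85)²/13.85 + (29−22.81)²/22.81 + (22−18.33)²/18.33 + (30−20.15)²/20.15 + (27−33.19)²/33.19 + (23−26.67)²/26.67 = 15.8913
df = 2
p-value (upper-tail) = 0.00035
At α=0.01: p < α → reject H₀

reject H₀: yes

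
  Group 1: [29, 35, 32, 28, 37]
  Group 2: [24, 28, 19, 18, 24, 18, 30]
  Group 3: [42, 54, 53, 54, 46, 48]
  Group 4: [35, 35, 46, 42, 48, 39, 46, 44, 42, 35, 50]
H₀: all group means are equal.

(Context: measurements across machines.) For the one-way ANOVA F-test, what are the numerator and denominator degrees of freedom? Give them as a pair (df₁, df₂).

degrees of freedom = [3, 25]

k = 4 groups, N = 29 total
df = (k−1, N−k) = (4−1, 29−4) = (3, 25)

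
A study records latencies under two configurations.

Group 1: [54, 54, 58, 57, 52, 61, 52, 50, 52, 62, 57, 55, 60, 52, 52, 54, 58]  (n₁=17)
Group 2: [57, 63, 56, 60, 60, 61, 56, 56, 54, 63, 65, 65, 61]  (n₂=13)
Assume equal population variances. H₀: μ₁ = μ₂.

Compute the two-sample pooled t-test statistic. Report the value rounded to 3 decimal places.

x̄₁=55.294, s₁=3.601, n₁=17
x̄₂=59.769, s₂=3.678, n₂=13
s_p² = [16·3.601² + 12·3.678²]/28 = 13.2085
SE = √(s_p²·(1/17+1/13)) = 1.3390
t = (55.294−59.769)/1.3390 = -3.3421
df = 28

test statistic = -3.342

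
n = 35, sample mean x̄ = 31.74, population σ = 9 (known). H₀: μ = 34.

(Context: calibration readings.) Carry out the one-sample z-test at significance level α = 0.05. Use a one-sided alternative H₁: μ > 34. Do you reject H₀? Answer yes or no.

reject H₀: no

SE = σ/√n = 9/√35 = 1.5213
z = (x̄−μ₀)/SE = (31.74−34)/1.5213 = -1.4856
p-value (one-sided, H₁ greater) = 0.93131
At α=0.05: p ≥ α → fail to reject H₀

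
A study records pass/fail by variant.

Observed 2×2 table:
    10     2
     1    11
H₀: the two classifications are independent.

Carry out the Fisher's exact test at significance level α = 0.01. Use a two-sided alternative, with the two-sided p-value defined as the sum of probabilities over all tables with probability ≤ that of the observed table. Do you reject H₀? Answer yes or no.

reject H₀: yes

Margins: r₁=12, r₂=12, c₁=11, c₂=13, n=24
p_obs = C(12,10)·C(12,1)/C(24,11); sum pmf over tables with pmf ≤ p_obs
p-value (two-sided) = 0.00064
At α=0.01: p < α → reject H₀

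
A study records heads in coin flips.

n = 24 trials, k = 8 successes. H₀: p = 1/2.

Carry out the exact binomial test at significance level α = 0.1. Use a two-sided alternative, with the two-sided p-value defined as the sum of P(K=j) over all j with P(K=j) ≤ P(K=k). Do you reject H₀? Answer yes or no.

reject H₀: no

Exact binomial: n=24, k=8, p₀=1/2=0.5000
P(X=j) = C(n,j)·p₀^j·(1−p₀)^(n−j); p = Σ P(X=j) over j with P(X=j) ≤ P(X=8)
p-value (two-sided) = 0.15159
At α=0.1: p ≥ α → fail to reject H₀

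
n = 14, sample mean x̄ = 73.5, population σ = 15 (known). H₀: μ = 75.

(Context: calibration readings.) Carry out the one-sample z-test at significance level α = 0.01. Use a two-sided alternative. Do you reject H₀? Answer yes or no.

reject H₀: no

SE = σ/√n = 15/√14 = 4.0089
z = (x̄−μ₀)/SE = (73.5−75)/4.0089 = -0.3742
p-value (two-sided) = 0.70828
At α=0.01: p ≥ α → fail to reject H₀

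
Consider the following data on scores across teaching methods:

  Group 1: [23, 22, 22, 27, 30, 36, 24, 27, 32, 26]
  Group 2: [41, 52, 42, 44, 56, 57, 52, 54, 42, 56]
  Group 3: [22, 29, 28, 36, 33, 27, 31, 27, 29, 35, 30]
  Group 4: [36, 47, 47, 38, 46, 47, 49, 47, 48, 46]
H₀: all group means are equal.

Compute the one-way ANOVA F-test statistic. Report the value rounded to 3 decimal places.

Group means [26.90, 49.60, 29.73, 45.10], grand mean 37.634
SSB = Σnᵢ(x̄ᵢ−x̄)² = 3829.130; SSW = ΣΣ(x−x̄ᵢ)² = 910.382
MSB = 3829.130/3 = 1276.3768; MSW = 910.382/37 = 24.6049
F = MSB/MSW = 51.8749
df = (3, 37)

test statistic = 51.875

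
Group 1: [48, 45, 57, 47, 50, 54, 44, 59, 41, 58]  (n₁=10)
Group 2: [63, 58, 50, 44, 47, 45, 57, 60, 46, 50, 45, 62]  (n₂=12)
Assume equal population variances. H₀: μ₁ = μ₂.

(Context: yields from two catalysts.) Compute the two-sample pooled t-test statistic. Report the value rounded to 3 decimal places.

test statistic = -0.664

x̄₁=50.300, s₁=6.360, n₁=10
x̄₂=52.250, s₂=7.238, n₂=12
s_p² = [9·6.360² + 11·7.238²]/20 = 47.0175
SE = √(s_p²·(1/10+1/12)) = 2.9360
t = (50.300−52.250)/2.9360 = -0.6642
df = 20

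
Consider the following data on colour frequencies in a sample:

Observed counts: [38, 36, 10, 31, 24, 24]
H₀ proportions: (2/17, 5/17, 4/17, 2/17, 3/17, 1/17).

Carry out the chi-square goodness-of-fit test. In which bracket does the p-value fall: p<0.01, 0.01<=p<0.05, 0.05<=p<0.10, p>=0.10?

p-value bracket: p<0.01

n = 163; E_i = n·p_i = [19.18, 47.94, 38.35, 19.18, 28.76, 9.59]
χ² = (38−19.18)²/19.18 + (36−47.94)²/47.94 + (10−38.35)²/38.35 + (31−19.18)²/19.18 + (24−28.76)²/28.76 + (24−9.59)²/9.59 = 72.1528
df = 5
p-value (upper-tail) = 0.00000
→ bracket: p<0.01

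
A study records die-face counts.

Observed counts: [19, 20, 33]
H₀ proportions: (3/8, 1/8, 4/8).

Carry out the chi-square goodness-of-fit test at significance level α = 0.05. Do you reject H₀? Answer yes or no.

reject H₀: yes

n = 72; E_i = n·p_i = [27.00, 9.00, 36.00]
χ² = (19−27.00)²/27.00 + (20−9.00)²/9.00 + (33−36.00)²/36.00 = 16.0648
df = 2
p-value (upper-tail) = 0.00032
At α=0.05: p < α → reject H₀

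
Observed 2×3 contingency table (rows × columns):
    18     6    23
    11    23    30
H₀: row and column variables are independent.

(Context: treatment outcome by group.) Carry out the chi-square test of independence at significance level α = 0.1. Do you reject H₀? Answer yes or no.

Row totals [47, 64], col totals [29, 29, 53], n=111
χ² = (18−12.28)²/12.28 + (6−12.28)²/12.28 + (23−22.44)²/22.44 + (11−16.72)²/16.72 + (23−16.72)²/16.72 + (30−30.56)²/30.56 = 10.2157
df = 2
p-value (upper-tail) = 0.00605
At α=0.1: p < α → reject H₀

reject H₀: yes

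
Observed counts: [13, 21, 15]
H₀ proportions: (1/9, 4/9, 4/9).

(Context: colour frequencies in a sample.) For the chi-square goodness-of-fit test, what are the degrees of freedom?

degrees of freedom = 2

df = k − 1 = 3 − 1 = 2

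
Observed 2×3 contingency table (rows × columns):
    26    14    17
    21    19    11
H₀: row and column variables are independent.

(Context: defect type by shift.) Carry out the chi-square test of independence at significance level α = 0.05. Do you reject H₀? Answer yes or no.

reject H₀: no

Row totals [57, 51], col totals [47, 33, 28], n=108
χ² = (26−24.81)²/24.81 + (14−17.42)²/17.42 + (17−14.78)²/14.78 + (21−22.19)²/22.19 + (19−15.58)²/15.58 + (11−13.22)²/13.22 = 2.2488
df = 2
p-value (upper-tail) = 0.32485
At α=0.05: p ≥ α → fail to reject H₀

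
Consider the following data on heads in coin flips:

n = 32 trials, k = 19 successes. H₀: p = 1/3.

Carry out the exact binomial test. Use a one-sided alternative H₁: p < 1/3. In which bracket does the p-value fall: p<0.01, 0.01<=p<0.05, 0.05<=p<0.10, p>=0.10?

Exact binomial: n=32, k=19, p₀=1/3=0.3333
P(X≤19) from Σ C(n,i)·p₀^i·(1−p₀)^(n−i)
p-value (one-sided, H₁ less) = 0.99931
→ bracket: p>=0.10

p-value bracket: p>=0.10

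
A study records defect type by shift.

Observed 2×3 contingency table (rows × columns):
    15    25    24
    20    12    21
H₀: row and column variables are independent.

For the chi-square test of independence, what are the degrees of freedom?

df = (r−1)(c−1) = (2−1)·(3−1) = 2

degrees of freedom = 2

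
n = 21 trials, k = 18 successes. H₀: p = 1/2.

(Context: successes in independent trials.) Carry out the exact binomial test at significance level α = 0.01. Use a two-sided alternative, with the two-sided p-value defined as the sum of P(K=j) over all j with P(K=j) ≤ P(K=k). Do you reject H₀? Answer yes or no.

Exact binomial: n=21, k=18, p₀=1/2=0.5000
P(X=j) = C(n,j)·p₀^j·(1−p₀)^(n−j); p = Σ P(X=j) over j with P(X=j) ≤ P(X=18)
p-value (two-sided) = 0.00149
At α=0.01: p < α → reject H₀

reject H₀: yes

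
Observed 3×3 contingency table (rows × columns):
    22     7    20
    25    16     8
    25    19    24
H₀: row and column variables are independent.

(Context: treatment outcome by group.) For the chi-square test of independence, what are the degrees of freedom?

degrees of freedom = 4

df = (r−1)(c−1) = (3−1)·(3−1) = 4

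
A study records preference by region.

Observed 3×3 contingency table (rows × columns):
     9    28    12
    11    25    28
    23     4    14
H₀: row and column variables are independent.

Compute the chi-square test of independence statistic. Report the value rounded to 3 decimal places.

test statistic = 32.516

Row totals [49, 64, 41], col totals [43, 57, 54], n=154
χ² = (9−13.68)²/13.68 + (28−18.14)²/18.14 + (12−17.18)²/17.18 + (11−17.87)²/17.87 + (25−23.69)²/23.69 + (28−22.44)²/22.44 + (23−11.45)²/11.45 + (4−15.18)²/15.18 + (14−14.38)²/14.38 = 32.5162
df = 4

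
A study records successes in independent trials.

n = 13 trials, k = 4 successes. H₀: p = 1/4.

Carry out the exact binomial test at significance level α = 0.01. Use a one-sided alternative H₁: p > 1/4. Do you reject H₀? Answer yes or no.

reject H₀: no

Exact binomial: n=13, k=4, p₀=1/4=0.2500
P(X≥4) from Σ C(n,i)·p₀^i·(1−p₀)^(n−i)
p-value (one-sided, H₁ greater) = 0.41575
At α=0.01: p ≥ α → fail to reject H₀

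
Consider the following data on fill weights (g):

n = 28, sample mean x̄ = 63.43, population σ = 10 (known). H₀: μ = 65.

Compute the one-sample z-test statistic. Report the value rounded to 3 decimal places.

test statistic = -0.831

SE = σ/√n = 10/√28 = 1.8898
z = (x̄−μ₀)/SE = (63.43−65)/1.8898 = -0.8308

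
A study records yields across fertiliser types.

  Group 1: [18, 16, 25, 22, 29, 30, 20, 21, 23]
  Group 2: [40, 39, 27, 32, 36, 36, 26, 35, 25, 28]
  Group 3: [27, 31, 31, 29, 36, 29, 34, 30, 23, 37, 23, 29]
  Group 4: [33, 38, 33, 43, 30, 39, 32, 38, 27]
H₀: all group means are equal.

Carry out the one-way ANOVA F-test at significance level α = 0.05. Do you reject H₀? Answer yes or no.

Group means [22.67, 32.40, 29.92, 34.78], grand mean 30.000
SSB = Σnᵢ(x̄ᵢ−x̄)² = 747.128; SSW = ΣΣ(x−x̄ᵢ)² = 870.872
MSB = 747.128/3 = 249.0426; MSW = 870.872/36 = 24.1909
F = MSB/MSW = 10.2949
df = (3, 36)
p-value (upper-tail) = 0.00005
At α=0.05: p < α → reject H₀

reject H₀: yes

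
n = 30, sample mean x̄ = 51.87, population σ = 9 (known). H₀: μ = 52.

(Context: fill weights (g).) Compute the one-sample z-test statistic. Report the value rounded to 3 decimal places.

test statistic = -0.079

SE = σ/√n = 9/√30 = 1.6432
z = (x̄−μ₀)/SE = (51.87−52)/1.6432 = -0.0791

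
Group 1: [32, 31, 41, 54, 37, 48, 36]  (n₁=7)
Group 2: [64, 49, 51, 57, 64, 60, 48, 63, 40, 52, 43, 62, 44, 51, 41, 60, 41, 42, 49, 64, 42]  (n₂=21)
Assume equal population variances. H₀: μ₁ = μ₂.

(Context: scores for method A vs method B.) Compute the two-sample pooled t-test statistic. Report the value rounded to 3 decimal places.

test statistic = -3.108

x̄₁=39.857, s₁=8.474, n₁=7
x̄₂=51.762, s₂=8.865, n₂=21
s_p² = [6·8.474² + 20·8.865²]/26 = 77.0256
SE = √(s_p²·(1/7+1/21)) = 3.8303
t = (39.857−51.762)/3.8303 = -3.1080
df = 26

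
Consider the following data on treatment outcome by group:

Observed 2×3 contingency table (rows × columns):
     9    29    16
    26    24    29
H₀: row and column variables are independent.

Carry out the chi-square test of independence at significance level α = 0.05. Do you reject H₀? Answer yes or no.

Row totals [54, 79], col totals [35, 53, 45], n=133
χ² = (9−14.21)²/14.21 + (29−21.52)²/21.52 + (16−18.27)²/18.27 + (26−20.79)²/20.79 + (24−31.48)²/31.48 + (29−26.73)²/26.73 = 8.0703
df = 2
p-value (upper-tail) = 0.01768
At α=0.05: p < α → reject H₀

reject H₀: yes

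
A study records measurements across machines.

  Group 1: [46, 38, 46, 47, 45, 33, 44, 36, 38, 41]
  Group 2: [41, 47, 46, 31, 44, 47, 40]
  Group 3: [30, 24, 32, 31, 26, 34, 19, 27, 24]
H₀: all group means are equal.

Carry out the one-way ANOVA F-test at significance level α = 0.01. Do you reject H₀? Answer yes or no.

reject H₀: yes

Group means [41.40, 42.29, 27.44], grand mean 36.808
SSB = Σnᵢ(x̄ᵢ−x̄)² = 1209.988; SSW = ΣΣ(x−x̄ᵢ)² = 592.051
MSB = 1209.988/2 = 604.9938; MSW = 592.051/23 = 25.7413
F = MSB/MSW = 23.5028
df = (2, 23)
p-value (upper-tail) = 0.00000
At α=0.01: p < α → reject H₀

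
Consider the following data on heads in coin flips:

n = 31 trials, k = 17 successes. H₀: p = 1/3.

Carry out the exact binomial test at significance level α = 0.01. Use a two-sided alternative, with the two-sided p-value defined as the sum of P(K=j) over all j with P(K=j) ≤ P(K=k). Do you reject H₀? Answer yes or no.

Exact binomial: n=31, k=17, p₀=1/3=0.3333
P(X=j) = C(n,j)·p₀^j·(1−p₀)^(n−j); p = Σ P(X=j) over j with P(X=j) ≤ P(X=17)
p-value (two-sided) = 0.02033
At α=0.01: p ≥ α → fail to reject H₀

reject H₀: no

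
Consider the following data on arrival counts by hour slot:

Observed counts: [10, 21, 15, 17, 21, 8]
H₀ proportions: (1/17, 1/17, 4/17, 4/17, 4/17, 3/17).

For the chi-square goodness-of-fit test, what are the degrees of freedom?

degrees of freedom = 5

df = k − 1 = 6 − 1 = 5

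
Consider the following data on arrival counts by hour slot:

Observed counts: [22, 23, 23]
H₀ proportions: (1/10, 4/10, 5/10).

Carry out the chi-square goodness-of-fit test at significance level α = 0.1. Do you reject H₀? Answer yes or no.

reject H₀: yes

n = 68; E_i = n·p_i = [6.80, 27.20, 34.00]
χ² = (22−6.80)²/6.80 + (23−27.20)²/27.20 + (23−34.00)²/34.00 = 38.1838
df = 2
p-value (upper-tail) = 0.00000
At α=0.1: p < α → reject H₀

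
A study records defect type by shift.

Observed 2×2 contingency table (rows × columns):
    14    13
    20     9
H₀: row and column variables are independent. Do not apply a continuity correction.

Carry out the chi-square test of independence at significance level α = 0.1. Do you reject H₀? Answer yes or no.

Row totals [27, 29], col totals [34, 22], n=56
χ² = (14−16.39)²/16.39 + (13−10.61)²/10.61 + (20−17.61)²/17.61 + (9−11.39)²/11.39 = 1.7169
df = 1
p-value (upper-tail) = 0.19010
At α=0.1: p ≥ α → fail to reject H₀

reject H₀: no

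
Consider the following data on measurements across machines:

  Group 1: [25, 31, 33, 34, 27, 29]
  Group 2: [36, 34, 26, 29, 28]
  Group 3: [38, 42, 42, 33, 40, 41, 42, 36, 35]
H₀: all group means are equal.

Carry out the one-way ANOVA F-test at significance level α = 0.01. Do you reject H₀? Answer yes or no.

reject H₀: yes

Group means [29.83, 30.60, 38.78], grand mean 34.050
SSB = Σnᵢ(x̄ᵢ−x̄)² = 367.361; SSW = ΣΣ(x−x̄ᵢ)² = 225.589
MSB = 367.361/2 = 183.6806; MSW = 225.589/17 = 13.2699
F = MSB/MSW = 13.8419
df = (2, 17)
p-value (upper-tail) = 0.00027
At α=0.01: p < α → reject H₀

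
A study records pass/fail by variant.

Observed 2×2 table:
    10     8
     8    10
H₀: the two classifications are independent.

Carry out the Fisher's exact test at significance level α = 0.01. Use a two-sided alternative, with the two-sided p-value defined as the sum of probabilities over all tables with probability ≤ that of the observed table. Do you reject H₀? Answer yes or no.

reject H₀: no

Margins: r₁=18, r₂=18, c₁=18, c₂=18, n=36
p_obs = C(18,10)·C(18,8)/C(36,18); sum pmf over tables with pmf ≤ p_obs
p-value (two-sided) = 0.73952
At α=0.01: p ≥ α → fail to reject H₀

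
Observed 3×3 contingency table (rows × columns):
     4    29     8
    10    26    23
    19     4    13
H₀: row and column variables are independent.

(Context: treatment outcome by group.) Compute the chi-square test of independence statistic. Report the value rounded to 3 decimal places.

Row totals [41, 59, 36], col totals [33, 59, 44], n=136
χ² = (4−9.95)²/9.95 + (29−17.79)²/17.79 + (8−13.26)²/13.26 + (10−14.32)²/14.32 + (26−25.60)²/25.60 + (23−19.09)²/19.09 + (19−8.74)²/8.74 + (4−15.62)²/15.62 + (13−11.65)²/11.65 = 35.6860
df = 4

test statistic = 35.686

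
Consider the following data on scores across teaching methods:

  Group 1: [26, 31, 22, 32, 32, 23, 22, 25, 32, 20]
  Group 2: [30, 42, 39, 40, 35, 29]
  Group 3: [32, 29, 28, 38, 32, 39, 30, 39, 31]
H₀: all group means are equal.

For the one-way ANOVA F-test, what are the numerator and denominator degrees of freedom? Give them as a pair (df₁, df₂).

k = 3 groups, N = 25 total
df = (k−1, N−k) = (3−1, 25−3) = (2, 22)

degrees of freedom = [2, 22]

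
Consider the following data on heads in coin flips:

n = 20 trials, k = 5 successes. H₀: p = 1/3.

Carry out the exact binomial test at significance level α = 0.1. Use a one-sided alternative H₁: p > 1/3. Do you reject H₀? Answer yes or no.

reject H₀: no

Exact binomial: n=20, k=5, p₀=1/3=0.3333
P(X≥5) from Σ C(n,i)·p₀^i·(1−p₀)^(n−i)
p-value (one-sided, H₁ greater) = 0.84849
At α=0.1: p ≥ α → fail to reject H₀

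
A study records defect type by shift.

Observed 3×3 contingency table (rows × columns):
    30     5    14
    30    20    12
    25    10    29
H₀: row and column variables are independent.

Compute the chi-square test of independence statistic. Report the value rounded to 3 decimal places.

test statistic = 17.357

Row totals [49, 62, 64], col totals [85, 35, 55], n=175
χ² = (30−23.80)²/23.80 + (5−9.80)²/9.80 + (14−15.40)²/15.40 + (30−30.11)²/30.11 + (20−12.40)²/12.40 + (12−19.49)²/19.49 + (25−31.09)²/31.09 + (10−12.80)²/12.80 + (29−20.11)²/20.11 = 17.3569
df = 4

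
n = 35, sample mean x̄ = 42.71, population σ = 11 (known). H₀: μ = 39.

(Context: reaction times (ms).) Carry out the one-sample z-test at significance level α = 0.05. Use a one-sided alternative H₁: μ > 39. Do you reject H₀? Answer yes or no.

reject H₀: yes

SE = σ/√n = 11/√35 = 1.8593
z = (x̄−μ₀)/SE = (42.71−39)/1.8593 = 1.9953
p-value (one-sided, H₁ greater) = 0.02300
At α=0.05: p < α → reject H₀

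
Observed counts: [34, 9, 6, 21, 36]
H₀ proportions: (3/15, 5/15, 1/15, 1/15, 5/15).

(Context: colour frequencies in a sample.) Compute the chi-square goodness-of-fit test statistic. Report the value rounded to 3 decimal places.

test statistic = 55.000

n = 106; E_i = n·p_i = [21.20, 35.33, 7.07, 7.07, 35.33]
χ² = (34−21.20)²/21.20 + (9−35.33)²/35.33 + (6−7.07)²/7.07 + (21−7.07)²/7.07 + (36−35.33)²/35.33 = 55.0000
df = 4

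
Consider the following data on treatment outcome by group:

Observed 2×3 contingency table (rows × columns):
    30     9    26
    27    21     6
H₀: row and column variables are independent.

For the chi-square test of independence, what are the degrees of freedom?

degrees of freedom = 2

df = (r−1)(c−1) = (2−1)·(3−1) = 2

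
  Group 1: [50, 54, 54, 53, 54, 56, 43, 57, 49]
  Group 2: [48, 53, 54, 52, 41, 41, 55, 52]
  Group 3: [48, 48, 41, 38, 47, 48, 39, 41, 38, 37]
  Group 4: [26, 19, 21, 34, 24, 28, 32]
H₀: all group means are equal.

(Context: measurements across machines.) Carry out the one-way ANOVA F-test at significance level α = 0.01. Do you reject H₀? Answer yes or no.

reject H₀: yes

Group means [52.22, 49.50, 42.50, 26.29], grand mean 43.382
SSB = Σnᵢ(x̄ᵢ−x̄)² = 3056.545; SSW = ΣΣ(x−x̄ᵢ)² = 749.484
MSB = 3056.545/3 = 1018.8484; MSW = 749.484/30 = 24.9828
F = MSB/MSW = 40.7820
df = (3, 30)
p-value (upper-tail) = 0.00000
At α=0.01: p < α → reject H₀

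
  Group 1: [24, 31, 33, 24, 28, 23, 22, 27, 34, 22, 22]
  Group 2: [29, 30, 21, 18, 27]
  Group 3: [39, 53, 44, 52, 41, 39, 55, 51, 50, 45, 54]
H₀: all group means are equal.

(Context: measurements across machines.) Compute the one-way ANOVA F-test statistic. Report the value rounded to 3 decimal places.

Group means [26.36, 25.00, 47.55], grand mean 34.741
SSB = Σnᵢ(x̄ᵢ−x̄)² = 3049.912; SSW = ΣΣ(x−x̄ᵢ)² = 689.273
MSB = 3049.912/2 = 1524.9562; MSW = 689.273/24 = 28.7197
F = MSB/MSW = 53.0979
df = (2, 24)

test statistic = 53.098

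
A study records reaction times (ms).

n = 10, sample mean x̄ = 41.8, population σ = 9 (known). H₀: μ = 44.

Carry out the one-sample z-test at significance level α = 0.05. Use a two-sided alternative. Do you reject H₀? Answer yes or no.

reject H₀: no

SE = σ/√n = 9/√10 = 2.8460
z = (x̄−μ₀)/SE = (41.8−44)/2.8460 = -0.7730
p-value (two-sided) = 0.43952
At α=0.05: p ≥ α → fail to reject H₀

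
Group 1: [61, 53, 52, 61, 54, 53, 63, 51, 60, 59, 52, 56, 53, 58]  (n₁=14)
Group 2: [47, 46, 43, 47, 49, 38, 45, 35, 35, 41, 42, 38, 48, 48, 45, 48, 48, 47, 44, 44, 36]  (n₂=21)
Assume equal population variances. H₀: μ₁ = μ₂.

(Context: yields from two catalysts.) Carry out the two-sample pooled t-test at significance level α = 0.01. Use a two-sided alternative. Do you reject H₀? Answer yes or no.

x̄₁=56.143, s₁=4.074, n₁=14
x̄₂=43.524, s₂=4.633, n₂=21
s_p² = [13·4.074² + 20·4.633²]/33 = 19.5440
SE = √(s_p²·(1/14+1/21)) = 1.5253
t = (56.143−43.524)/1.5253 = 8.2729
df = 33
p-value (two-sided) = 0.00000
At α=0.01: p < α → reject H₀

reject H₀: yes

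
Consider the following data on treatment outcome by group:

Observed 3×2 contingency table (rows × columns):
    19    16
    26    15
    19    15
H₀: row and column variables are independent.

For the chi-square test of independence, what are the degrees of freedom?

degrees of freedom = 2

df = (r−1)(c−1) = (3−1)·(2−1) = 2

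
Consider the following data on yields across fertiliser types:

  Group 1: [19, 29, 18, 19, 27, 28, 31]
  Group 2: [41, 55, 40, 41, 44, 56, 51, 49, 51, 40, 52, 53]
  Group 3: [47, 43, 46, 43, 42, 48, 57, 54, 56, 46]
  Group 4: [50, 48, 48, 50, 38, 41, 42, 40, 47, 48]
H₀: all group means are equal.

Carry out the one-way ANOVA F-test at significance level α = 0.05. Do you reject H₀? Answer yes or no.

reject H₀: yes

Group means [24.43, 47.75, 48.20, 45.20], grand mean 43.026
SSB = Σnᵢ(x̄ᵢ−x̄)² = 3003.810; SSW = ΣΣ(x−x̄ᵢ)² = 1053.164
MSB = 3003.810/3 = 1001.2700; MSW = 1053.164/35 = 30.0904
F = MSB/MSW = 33.2754
df = (3, 35)
p-value (upper-tail) = 0.00000
At α=0.05: p < α → reject H₀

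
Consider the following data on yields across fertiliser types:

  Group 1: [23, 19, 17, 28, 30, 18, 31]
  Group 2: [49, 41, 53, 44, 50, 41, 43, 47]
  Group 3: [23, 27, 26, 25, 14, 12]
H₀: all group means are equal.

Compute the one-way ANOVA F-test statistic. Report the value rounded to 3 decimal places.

Group means [23.71, 46.00, 21.17], grand mean 31.476
SSB = Σnᵢ(x̄ᵢ−x̄)² = 2746.976; SSW = ΣΣ(x−x̄ᵢ)² = 560.262
MSB = 2746.976/2 = 1373.4881; MSW = 560.262/18 = 31.1257
F = MSB/MSW = 44.1272
df = (2, 18)

test statistic = 44.127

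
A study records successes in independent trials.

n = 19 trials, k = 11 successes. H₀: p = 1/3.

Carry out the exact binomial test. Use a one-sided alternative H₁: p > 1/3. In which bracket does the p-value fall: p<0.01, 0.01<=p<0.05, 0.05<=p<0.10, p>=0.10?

Exact binomial: n=19, k=11, p₀=1/3=0.3333
P(X≥11) from Σ C(n,i)·p₀^i·(1−p₀)^(n−i)
p-value (one-sided, H₁ greater) = 0.02407
→ bracket: 0.01<=p<0.05

p-value bracket: 0.01<=p<0.05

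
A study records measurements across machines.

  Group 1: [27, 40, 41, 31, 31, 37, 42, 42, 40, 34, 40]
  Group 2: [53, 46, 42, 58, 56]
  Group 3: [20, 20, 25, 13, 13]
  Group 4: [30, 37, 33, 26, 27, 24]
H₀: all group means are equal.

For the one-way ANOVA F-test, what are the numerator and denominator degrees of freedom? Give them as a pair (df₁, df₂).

k = 4 groups, N = 27 total
df = (k−1, N−k) = (4−1, 27−4) = (3, 23)

degrees of freedom = [3, 23]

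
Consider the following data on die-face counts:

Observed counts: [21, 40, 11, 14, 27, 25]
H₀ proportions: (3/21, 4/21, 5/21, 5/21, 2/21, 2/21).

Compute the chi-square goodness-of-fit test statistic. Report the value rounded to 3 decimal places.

n = 138; E_i = n·p_i = [19.71, 26.29, 32.86, 32.86, 13.14, 13.14]
χ² = (21−19.71)²/19.71 + (40−26.29)²/26.29 + (11−32.86)²/32.86 + (14−32.86)²/32.86 + (27−13.14)²/13.14 + (25−13.14)²/13.14 = 57.9087
df = 5

test statistic = 57.909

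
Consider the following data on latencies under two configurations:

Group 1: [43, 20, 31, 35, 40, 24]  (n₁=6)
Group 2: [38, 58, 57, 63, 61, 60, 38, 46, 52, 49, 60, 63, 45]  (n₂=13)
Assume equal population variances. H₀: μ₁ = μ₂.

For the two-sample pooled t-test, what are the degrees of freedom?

df = n₁ + n₂ − 2 = 6 + 13 − 2 = 17

degrees of freedom = 17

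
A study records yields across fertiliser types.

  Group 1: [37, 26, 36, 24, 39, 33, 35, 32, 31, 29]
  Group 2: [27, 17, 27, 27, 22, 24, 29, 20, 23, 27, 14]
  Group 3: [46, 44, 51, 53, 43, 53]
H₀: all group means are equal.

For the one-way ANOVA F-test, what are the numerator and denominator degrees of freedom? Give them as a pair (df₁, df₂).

degrees of freedom = [2, 24]

k = 3 groups, N = 27 total
df = (k−1, N−k) = (3−1, 27−3) = (2, 24)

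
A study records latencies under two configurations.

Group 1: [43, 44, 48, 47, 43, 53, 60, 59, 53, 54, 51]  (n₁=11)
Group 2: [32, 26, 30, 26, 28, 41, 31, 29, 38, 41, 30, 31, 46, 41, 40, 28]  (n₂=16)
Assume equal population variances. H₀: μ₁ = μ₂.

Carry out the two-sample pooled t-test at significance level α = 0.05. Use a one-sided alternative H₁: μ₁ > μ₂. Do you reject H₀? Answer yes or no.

reject H₀: yes

x̄₁=50.455, s₁=6.006, n₁=11
x̄₂=33.625, s₂=6.428, n₂=16
s_p² = [10·6.006² + 15·6.428²]/25 = 39.2191
SE = √(s_p²·(1/11+1/16)) = 2.4529
t = (50.455−33.625)/2.4529 = 6.8612
df = 25
p-value (one-sided, H₁ greater) = 0.00000
At α=0.05: p < α → reject H₀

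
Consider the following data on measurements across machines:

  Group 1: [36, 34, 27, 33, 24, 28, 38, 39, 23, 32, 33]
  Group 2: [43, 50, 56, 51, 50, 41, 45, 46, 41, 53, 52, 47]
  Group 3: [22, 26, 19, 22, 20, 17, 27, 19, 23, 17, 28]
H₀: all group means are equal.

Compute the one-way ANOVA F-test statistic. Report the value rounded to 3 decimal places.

Group means [31.55, 47.92, 21.82], grand mean 34.176
SSB = Σnᵢ(x̄ᵢ−x̄)² = 4021.661; SSW = ΣΣ(x−x̄ᵢ)² = 699.280
MSB = 4021.661/2 = 2010.8304; MSW = 699.280/31 = 22.5574
F = MSB/MSW = 89.1427
df = (2, 31)

test statistic = 89.143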